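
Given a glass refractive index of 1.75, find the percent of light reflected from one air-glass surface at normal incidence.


Fresnel reflectance at normal incidence:
  R = ((n - 1)/(n + 1))^2
  (n - 1)/(n + 1) = (1.75 - 1)/(1.75 + 1) = 0.272727
  R = 0.272727^2 = 0.07438
  R(%) = 0.07438 * 100 = 7.438%

7.438%


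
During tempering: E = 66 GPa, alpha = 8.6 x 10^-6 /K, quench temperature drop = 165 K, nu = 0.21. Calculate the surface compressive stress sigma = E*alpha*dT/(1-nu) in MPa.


Tempering stress: sigma = E * alpha * dT / (1 - nu)
  E (MPa) = 66 * 1000 = 66000
  Numerator = 66000 * (8.6 x 10^-6) * 165 = 93.654
  Denominator = 1 - 0.21 = 0.79
  sigma = 93.654 / 0.79 = 118.5 MPa

118.5 MPa


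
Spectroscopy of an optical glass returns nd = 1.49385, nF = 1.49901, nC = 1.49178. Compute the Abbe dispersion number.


Abbe number formula: Vd = (nd - 1) / (nF - nC)
  nd - 1 = 1.49385 - 1 = 0.49385
  nF - nC = 1.49901 - 1.49178 = 0.00723
  Vd = 0.49385 / 0.00723 = 68.31

68.31


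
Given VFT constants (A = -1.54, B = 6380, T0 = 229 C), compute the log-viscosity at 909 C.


VFT equation: log(eta) = A + B / (T - T0)
  T - T0 = 909 - 229 = 680
  B / (T - T0) = 6380 / 680 = 9.382
  log(eta) = -1.54 + 9.382 = 7.842

7.842


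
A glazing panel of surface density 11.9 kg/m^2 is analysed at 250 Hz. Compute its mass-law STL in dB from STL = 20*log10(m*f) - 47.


Mass law: STL = 20 * log10(m * f) - 47
  m * f = 11.9 * 250 = 2975
  log10(2975) = 3.47349
  STL = 20 * 3.47349 - 47 = 69.4698 - 47 = 22.5 dB

22.5 dB


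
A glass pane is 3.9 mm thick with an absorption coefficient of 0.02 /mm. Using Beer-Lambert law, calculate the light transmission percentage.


Beer-Lambert law: T = exp(-alpha * thickness)
  exponent = -0.02 * 3.9 = -0.078
  T = exp(-0.078) = 0.925
  Percentage = 0.925 * 100 = 92.5%

92.5%


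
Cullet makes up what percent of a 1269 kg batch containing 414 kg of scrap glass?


Cullet ratio = (cullet mass / total batch mass) * 100
  Ratio = 414 / 1269 * 100 = 32.62%

32.62%


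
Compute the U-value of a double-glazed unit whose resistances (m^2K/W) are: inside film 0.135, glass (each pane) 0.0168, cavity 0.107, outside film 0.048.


Total thermal resistance (series):
  R_total = R_in + R_glass + R_air + R_glass + R_out
  R_total = 0.135 + 0.0168 + 0.107 + 0.0168 + 0.048 = 0.3236 m^2K/W
U-value = 1 / R_total = 1 / 0.3236 = 3.09 W/m^2K

3.09 W/m^2K


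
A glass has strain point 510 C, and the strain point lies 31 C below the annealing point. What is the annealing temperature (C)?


T_anneal = T_strain + gap:
  T_anneal = 510 + 31 = 541 C

541 C


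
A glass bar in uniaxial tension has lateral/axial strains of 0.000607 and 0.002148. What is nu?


Poisson's ratio: nu = lateral strain / axial strain
  nu = 0.000607 / 0.002148 = 0.2826

0.2826


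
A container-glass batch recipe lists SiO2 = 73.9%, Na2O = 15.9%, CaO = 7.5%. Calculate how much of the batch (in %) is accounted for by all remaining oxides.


Sum the three major oxides:
  SiO2 + Na2O + CaO = 73.9 + 15.9 + 7.5 = 97.3%
Subtract from 100%:
  Others = 100 - 97.3 = 2.7%

2.7%


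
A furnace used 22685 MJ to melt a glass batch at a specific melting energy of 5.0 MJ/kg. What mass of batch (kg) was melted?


Rearrange E = m * s for m:
  m = E / s
  m = 22685 / 5.0 = 4537.0 kg

4537.0 kg


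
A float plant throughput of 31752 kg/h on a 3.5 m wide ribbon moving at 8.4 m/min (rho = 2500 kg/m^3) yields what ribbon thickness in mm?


Ribbon cross-section from mass balance:
  Volume rate = throughput / density = 31752 / 2500 = 12.7008 m^3/h
  thickness = volume rate / (speed * 60 * width), i.e.
  thickness = throughput / (60 * speed * width * density) * 1000
  thickness = 31752 / (60 * 8.4 * 3.5 * 2500) * 1000 = 7.2 mm

7.2 mm


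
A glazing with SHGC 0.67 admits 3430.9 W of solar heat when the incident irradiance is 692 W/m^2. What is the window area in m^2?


Rearrange Q = Area * SHGC * Irradiance:
  Area = Q / (SHGC * Irradiance)
  Area = 3430.9 / (0.67 * 692) = 7.4 m^2

7.4 m^2


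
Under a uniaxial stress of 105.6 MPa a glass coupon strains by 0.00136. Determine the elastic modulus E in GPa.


Young's modulus: E = stress / strain
  E = 105.6 MPa / 0.00136 = 77647.06 MPa
Convert to GPa: 77647.06 / 1000 = 77.65 GPa

77.65 GPa


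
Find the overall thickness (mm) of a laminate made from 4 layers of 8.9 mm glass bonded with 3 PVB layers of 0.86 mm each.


Total thickness = glass contribution + PVB contribution
  Glass: 4 * 8.9 = 35.6 mm
  PVB: 3 * 0.86 = 2.58 mm
  Total = 35.6 + 2.58 = 38.18 mm

38.18 mm


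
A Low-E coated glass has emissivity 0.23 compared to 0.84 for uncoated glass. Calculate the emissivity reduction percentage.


Percentage reduction = (1 - coated/uncoated) * 100
  Ratio = 0.23 / 0.84 = 0.2738
  Reduction = (1 - 0.2738) * 100 = 72.6%

72.6%


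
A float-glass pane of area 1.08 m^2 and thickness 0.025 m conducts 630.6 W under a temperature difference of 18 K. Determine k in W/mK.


Fourier's law rearranged: k = Q * t / (A * dT)
  Numerator = 630.6 * 0.025 = 15.765
  Denominator = 1.08 * 18 = 19.44
  k = 15.765 / 19.44 = 0.811 W/mK

0.811 W/mK


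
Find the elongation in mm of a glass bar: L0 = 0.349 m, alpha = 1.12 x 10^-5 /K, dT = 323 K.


Thermal expansion formula: dL = alpha * L0 * dT
  dL = (1.12 x 10^-5) * 0.349 * 323 = 0.00126254 m
Convert to mm: 0.00126254 * 1000 = 1.2625 mm

1.2625 mm


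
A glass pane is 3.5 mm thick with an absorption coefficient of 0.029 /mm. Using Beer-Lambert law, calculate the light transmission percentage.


Beer-Lambert law: T = exp(-alpha * thickness)
  exponent = -0.029 * 3.5 = -0.1015
  T = exp(-0.1015) = 0.9035
  Percentage = 0.9035 * 100 = 90.35%

90.35%


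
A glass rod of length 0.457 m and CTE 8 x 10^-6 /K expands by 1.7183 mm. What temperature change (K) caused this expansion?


Rearrange dL = alpha * L0 * dT for dT:
  dT = dL / (alpha * L0)
  dL (m) = 1.7183 / 1000 = 0.0017183
  dT = 0.0017183 / ((8 x 10^-6) * 0.457) = 470.0 K

470.0 K


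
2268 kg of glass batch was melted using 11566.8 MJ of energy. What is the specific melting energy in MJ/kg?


Rearrange E = m * s for s:
  s = E / m
  s = 11566.8 / 2268 = 5.1 MJ/kg

5.1 MJ/kg


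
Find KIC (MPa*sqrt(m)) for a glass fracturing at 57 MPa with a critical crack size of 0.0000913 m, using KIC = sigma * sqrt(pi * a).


Fracture toughness: KIC = sigma * sqrt(pi * a)
  pi * a = pi * 0.0000913 = 0.000286827
  sqrt(pi * a) = 0.016936
  KIC = 57 * 0.016936 = 0.965 MPa*sqrt(m)

0.965 MPa*sqrt(m)


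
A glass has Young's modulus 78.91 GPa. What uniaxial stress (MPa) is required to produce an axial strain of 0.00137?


Rearrange E = sigma / epsilon:
  sigma = E * epsilon
  E (MPa) = 78.91 * 1000 = 78910
  sigma = 78910 * 0.00137 = 108.11 MPa

108.11 MPa


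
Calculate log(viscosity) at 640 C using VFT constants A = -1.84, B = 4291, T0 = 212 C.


VFT equation: log(eta) = A + B / (T - T0)
  T - T0 = 640 - 212 = 428
  B / (T - T0) = 4291 / 428 = 10.026
  log(eta) = -1.84 + 10.026 = 8.186

8.186


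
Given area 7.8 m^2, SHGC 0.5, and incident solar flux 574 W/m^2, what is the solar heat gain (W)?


Solar heat gain: Q = Area * SHGC * Irradiance
  Q = 7.8 * 0.5 * 574 = 2238.6 W

2238.6 W


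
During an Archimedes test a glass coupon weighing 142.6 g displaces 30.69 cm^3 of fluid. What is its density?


Use the definition of density:
  rho = mass / volume
  rho = 142.6 / 30.69 = 4.646 g/cm^3

4.646 g/cm^3


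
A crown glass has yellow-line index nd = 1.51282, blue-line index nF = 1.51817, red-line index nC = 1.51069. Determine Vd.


Abbe number formula: Vd = (nd - 1) / (nF - nC)
  nd - 1 = 1.51282 - 1 = 0.51282
  nF - nC = 1.51817 - 1.51069 = 0.00748
  Vd = 0.51282 / 0.00748 = 68.56

68.56


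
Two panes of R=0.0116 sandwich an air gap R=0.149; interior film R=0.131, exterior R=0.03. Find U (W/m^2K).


Total thermal resistance (series):
  R_total = R_in + R_glass + R_air + R_glass + R_out
  R_total = 0.131 + 0.0116 + 0.149 + 0.0116 + 0.03 = 0.3332 m^2K/W
U-value = 1 / R_total = 1 / 0.3332 = 3.001 W/m^2K

3.001 W/m^2K


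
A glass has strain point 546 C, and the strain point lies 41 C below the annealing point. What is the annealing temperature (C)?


T_anneal = T_strain + gap:
  T_anneal = 546 + 41 = 587 C

587 C


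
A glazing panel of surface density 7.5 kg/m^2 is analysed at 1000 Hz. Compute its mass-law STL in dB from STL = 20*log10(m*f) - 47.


Mass law: STL = 20 * log10(m * f) - 47
  m * f = 7.5 * 1000 = 7500
  log10(7500) = 3.87506
  STL = 20 * 3.87506 - 47 = 77.5012 - 47 = 30.5 dB

30.5 dB


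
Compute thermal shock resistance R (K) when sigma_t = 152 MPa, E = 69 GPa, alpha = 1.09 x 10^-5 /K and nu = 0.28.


Thermal shock resistance: R = sigma * (1 - nu) / (E * alpha)
  Numerator = 152 * (1 - 0.28) = 109.44
  Denominator = 69 * 1000 * (1.09 x 10^-5) = 0.7521
  R = 109.44 / 0.7521 = 145.5 K

145.5 K


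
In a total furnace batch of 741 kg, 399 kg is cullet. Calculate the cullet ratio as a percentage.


Cullet ratio = (cullet mass / total batch mass) * 100
  Ratio = 399 / 741 * 100 = 53.85%

53.85%


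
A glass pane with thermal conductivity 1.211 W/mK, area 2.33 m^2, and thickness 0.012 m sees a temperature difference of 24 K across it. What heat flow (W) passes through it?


Fourier's law: Q = k * A * dT / t
  Q = 1.211 * 2.33 * 24 / 0.012
  Q = 67.71912 / 0.012 = 5643.3 W

5643.3 W


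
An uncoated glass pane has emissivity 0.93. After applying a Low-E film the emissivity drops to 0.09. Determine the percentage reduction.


Percentage reduction = (1 - coated/uncoated) * 100
  Ratio = 0.09 / 0.93 = 0.0968
  Reduction = (1 - 0.0968) * 100 = 90.3%

90.3%


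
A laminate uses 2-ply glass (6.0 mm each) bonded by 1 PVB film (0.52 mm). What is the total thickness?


Total thickness = glass contribution + PVB contribution
  Glass: 2 * 6.0 = 12.0 mm
  PVB: 1 * 0.52 = 0.52 mm
  Total = 12.0 + 0.52 = 12.52 mm

12.52 mm


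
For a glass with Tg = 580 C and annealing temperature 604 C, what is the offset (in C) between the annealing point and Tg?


Offset = T_anneal - Tg:
  offset = 604 - 580 = 24 C

24 C


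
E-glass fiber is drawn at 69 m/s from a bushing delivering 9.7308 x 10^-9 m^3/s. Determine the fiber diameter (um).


Cross-sectional area from continuity:
  A = Q / v = 9.7308 x 10^-9 / 69 = 1.410261 x 10^-10 m^2
Diameter from circular cross-section:
  d = sqrt(4A / pi) * 10^6 (m -> um)
  d = sqrt(4 * 1.410261 x 10^-10 / pi) * 10^6 = 13.4 um

13.4 um


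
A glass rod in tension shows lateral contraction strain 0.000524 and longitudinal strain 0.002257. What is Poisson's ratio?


Poisson's ratio: nu = lateral strain / axial strain
  nu = 0.000524 / 0.002257 = 0.2322

0.2322


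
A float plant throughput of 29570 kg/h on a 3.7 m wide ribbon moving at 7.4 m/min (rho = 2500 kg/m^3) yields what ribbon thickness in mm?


Ribbon cross-section from mass balance:
  Volume rate = throughput / density = 29570 / 2500 = 11.828 m^3/h
  thickness = volume rate / (speed * 60 * width), i.e.
  thickness = throughput / (60 * speed * width * density) * 1000
  thickness = 29570 / (60 * 7.4 * 3.7 * 2500) * 1000 = 7.2 mm

7.2 mm


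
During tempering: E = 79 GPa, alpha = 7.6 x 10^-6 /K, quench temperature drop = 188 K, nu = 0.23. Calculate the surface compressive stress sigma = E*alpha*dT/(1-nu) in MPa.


Tempering stress: sigma = E * alpha * dT / (1 - nu)
  E (MPa) = 79 * 1000 = 79000
  Numerator = 79000 * (7.6 x 10^-6) * 188 = 112.8752
  Denominator = 1 - 0.23 = 0.77
  sigma = 112.8752 / 0.77 = 146.6 MPa

146.6 MPa


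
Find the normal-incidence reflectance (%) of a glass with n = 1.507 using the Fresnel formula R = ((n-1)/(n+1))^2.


Fresnel reflectance at normal incidence:
  R = ((n - 1)/(n + 1))^2
  (n - 1)/(n + 1) = (1.507 - 1)/(1.507 + 1) = 0.202234
  R = 0.202234^2 = 0.0408986
  R(%) = 0.0408986 * 100 = 4.09%

4.09%


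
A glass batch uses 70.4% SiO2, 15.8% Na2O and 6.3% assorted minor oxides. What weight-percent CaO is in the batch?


Pieces sum to 100%:
  CaO = 100 - (SiO2 + Na2O + others)
  CaO = 100 - (70.4 + 15.8 + 6.3) = 7.5%

7.5%


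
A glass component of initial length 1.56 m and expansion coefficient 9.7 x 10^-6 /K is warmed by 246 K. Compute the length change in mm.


Thermal expansion formula: dL = alpha * L0 * dT
  dL = (9.7 x 10^-6) * 1.56 * 246 = 0.00372247 m
Convert to mm: 0.00372247 * 1000 = 3.7225 mm

3.7225 mm


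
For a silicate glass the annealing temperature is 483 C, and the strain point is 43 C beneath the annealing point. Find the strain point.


Strain point = annealing point - difference:
  T_strain = 483 - 43 = 440 C

440 C


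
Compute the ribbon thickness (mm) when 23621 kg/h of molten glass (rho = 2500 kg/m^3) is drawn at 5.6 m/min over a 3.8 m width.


Ribbon cross-section from mass balance:
  Volume rate = throughput / density = 23621 / 2500 = 9.4484 m^3/h
  thickness = volume rate / (speed * 60 * width), i.e.
  thickness = throughput / (60 * speed * width * density) * 1000
  thickness = 23621 / (60 * 5.6 * 3.8 * 2500) * 1000 = 7.4 mm

7.4 mm


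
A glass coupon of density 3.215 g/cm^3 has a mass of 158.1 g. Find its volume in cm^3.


Rearrange rho = m / V:
  V = m / rho
  V = 158.1 / 3.215 = 49.176 cm^3

49.176 cm^3


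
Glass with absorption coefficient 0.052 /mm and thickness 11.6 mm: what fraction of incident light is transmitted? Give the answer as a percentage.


Beer-Lambert law: T = exp(-alpha * thickness)
  exponent = -0.052 * 11.6 = -0.6032
  T = exp(-0.6032) = 0.5471
  Percentage = 0.5471 * 100 = 54.71%

54.71%


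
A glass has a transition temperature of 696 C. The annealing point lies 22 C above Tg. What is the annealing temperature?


The annealing temperature is Tg plus the offset:
  T_anneal = 696 + 22 = 718 C

718 C


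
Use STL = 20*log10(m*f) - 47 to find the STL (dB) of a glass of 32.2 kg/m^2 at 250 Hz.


Mass law: STL = 20 * log10(m * f) - 47
  m * f = 32.2 * 250 = 8050
  log10(8050) = 3.9058
  STL = 20 * 3.9058 - 47 = 78.116 - 47 = 31.1 dB

31.1 dB


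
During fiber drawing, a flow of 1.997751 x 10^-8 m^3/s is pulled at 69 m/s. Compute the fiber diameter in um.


Cross-sectional area from continuity:
  A = Q / v = 1.997751 x 10^-8 / 69 = 2.895291 x 10^-10 m^2
Diameter from circular cross-section:
  d = sqrt(4A / pi) * 10^6 (m -> um)
  d = sqrt(4 * 2.895291 x 10^-10 / pi) * 10^6 = 19.2 um

19.2 um


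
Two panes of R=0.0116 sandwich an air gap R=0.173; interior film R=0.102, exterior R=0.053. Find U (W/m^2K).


Total thermal resistance (series):
  R_total = R_in + R_glass + R_air + R_glass + R_out
  R_total = 0.102 + 0.0116 + 0.173 + 0.0116 + 0.053 = 0.3512 m^2K/W
U-value = 1 / R_total = 1 / 0.3512 = 2.847 W/m^2K

2.847 W/m^2K


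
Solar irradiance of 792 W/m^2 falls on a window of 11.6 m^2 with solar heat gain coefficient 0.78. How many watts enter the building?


Solar heat gain: Q = Area * SHGC * Irradiance
  Q = 11.6 * 0.78 * 792 = 7166 W

7166 W


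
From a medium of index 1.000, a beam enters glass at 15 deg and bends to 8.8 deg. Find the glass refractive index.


Apply Snell's law: n1 * sin(theta1) = n2 * sin(theta2)
  n2 = n1 * sin(theta1) / sin(theta2)
  sin(15) = 0.258819
  sin(8.8) = 0.152986
  n2 = 1.000 * 0.258819 / 0.152986 = 1.6918

1.6918


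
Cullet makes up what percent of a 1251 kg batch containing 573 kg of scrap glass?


Cullet ratio = (cullet mass / total batch mass) * 100
  Ratio = 573 / 1251 * 100 = 45.8%

45.8%


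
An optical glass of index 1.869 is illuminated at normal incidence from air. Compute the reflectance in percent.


Fresnel reflectance at normal incidence:
  R = ((n - 1)/(n + 1))^2
  (n - 1)/(n + 1) = (1.869 - 1)/(1.869 + 1) = 0.302893
  R = 0.302893^2 = 0.0917442
  R(%) = 0.0917442 * 100 = 9.174%

9.174%


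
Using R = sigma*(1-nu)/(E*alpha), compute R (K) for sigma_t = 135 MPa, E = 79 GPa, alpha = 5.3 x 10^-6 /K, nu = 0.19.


Thermal shock resistance: R = sigma * (1 - nu) / (E * alpha)
  Numerator = 135 * (1 - 0.19) = 109.35
  Denominator = 79 * 1000 * (5.3 x 10^-6) = 0.4187
  R = 109.35 / 0.4187 = 261.2 K

261.2 K


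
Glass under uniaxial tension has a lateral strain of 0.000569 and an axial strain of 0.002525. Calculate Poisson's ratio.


Poisson's ratio: nu = lateral strain / axial strain
  nu = 0.000569 / 0.002525 = 0.2253

0.2253


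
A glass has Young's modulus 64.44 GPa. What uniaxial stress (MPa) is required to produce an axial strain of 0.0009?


Rearrange E = sigma / epsilon:
  sigma = E * epsilon
  E (MPa) = 64.44 * 1000 = 64440
  sigma = 64440 * 0.0009 = 58.0 MPa

58.0 MPa


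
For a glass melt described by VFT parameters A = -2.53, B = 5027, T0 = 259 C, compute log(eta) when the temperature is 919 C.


VFT equation: log(eta) = A + B / (T - T0)
  T - T0 = 919 - 259 = 660
  B / (T - T0) = 5027 / 660 = 7.617
  log(eta) = -2.53 + 7.617 = 5.087

5.087


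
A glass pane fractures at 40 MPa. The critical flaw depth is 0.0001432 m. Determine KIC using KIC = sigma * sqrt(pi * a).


Fracture toughness: KIC = sigma * sqrt(pi * a)
  pi * a = pi * 0.0001432 = 0.000449876
  sqrt(pi * a) = 0.02121
  KIC = 40 * 0.02121 = 0.848 MPa*sqrt(m)

0.848 MPa*sqrt(m)


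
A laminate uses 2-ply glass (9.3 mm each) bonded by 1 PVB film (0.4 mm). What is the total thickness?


Total thickness = glass contribution + PVB contribution
  Glass: 2 * 9.3 = 18.6 mm
  PVB: 1 * 0.4 = 0.4 mm
  Total = 18.6 + 0.4 = 19.0 mm

19.0 mm


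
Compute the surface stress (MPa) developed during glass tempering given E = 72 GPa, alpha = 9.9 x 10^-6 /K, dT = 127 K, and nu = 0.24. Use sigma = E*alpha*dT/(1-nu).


Tempering stress: sigma = E * alpha * dT / (1 - nu)
  E (MPa) = 72 * 1000 = 72000
  Numerator = 72000 * (9.9 x 10^-6) * 127 = 90.5256
  Denominator = 1 - 0.24 = 0.76
  sigma = 90.5256 / 0.76 = 119.1 MPa

119.1 MPa


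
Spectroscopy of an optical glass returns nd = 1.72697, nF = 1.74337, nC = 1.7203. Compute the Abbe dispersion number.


Abbe number formula: Vd = (nd - 1) / (nF - nC)
  nd - 1 = 1.72697 - 1 = 0.72697
  nF - nC = 1.74337 - 1.7203 = 0.02307
  Vd = 0.72697 / 0.02307 = 31.51

31.51


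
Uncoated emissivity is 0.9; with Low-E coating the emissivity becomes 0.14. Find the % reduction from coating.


Percentage reduction = (1 - coated/uncoated) * 100
  Ratio = 0.14 / 0.9 = 0.1556
  Reduction = (1 - 0.1556) * 100 = 84.4%

84.4%


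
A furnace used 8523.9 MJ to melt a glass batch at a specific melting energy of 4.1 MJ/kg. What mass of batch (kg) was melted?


Rearrange E = m * s for m:
  m = E / s
  m = 8523.9 / 4.1 = 2079.0 kg

2079.0 kg


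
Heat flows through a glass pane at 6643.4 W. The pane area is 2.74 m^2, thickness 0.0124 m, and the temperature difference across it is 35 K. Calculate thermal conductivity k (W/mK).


Fourier's law rearranged: k = Q * t / (A * dT)
  Numerator = 6643.4 * 0.0124 = 82.37816
  Denominator = 2.74 * 35 = 95.9
  k = 82.37816 / 95.9 = 0.859 W/mK

0.859 W/mK


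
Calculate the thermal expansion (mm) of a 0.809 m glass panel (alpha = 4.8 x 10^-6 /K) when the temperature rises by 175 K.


Thermal expansion formula: dL = alpha * L0 * dT
  dL = (4.8 x 10^-6) * 0.809 * 175 = 0.00067956 m
Convert to mm: 0.00067956 * 1000 = 0.6796 mm

0.6796 mm


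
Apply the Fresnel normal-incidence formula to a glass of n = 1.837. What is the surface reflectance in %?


Fresnel reflectance at normal incidence:
  R = ((n - 1)/(n + 1))^2
  (n - 1)/(n + 1) = (1.837 - 1)/(1.837 + 1) = 0.29503
  R = 0.29503^2 = 0.0870427
  R(%) = 0.0870427 * 100 = 8.704%

8.704%


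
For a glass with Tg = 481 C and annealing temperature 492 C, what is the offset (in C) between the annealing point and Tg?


Offset = T_anneal - Tg:
  offset = 492 - 481 = 11 C

11 C


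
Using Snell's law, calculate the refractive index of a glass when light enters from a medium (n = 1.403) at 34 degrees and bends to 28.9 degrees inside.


Apply Snell's law: n1 * sin(theta1) = n2 * sin(theta2)
  n2 = n1 * sin(theta1) / sin(theta2)
  sin(34) = 0.559193
  sin(28.9) = 0.483282
  n2 = 1.403 * 0.559193 / 0.483282 = 1.6234

1.6234


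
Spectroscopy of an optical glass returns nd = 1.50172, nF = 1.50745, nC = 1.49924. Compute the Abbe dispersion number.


Abbe number formula: Vd = (nd - 1) / (nF - nC)
  nd - 1 = 1.50172 - 1 = 0.50172
  nF - nC = 1.50745 - 1.49924 = 0.00821
  Vd = 0.50172 / 0.00821 = 61.11

61.11


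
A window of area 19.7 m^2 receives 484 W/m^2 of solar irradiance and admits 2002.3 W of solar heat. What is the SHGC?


Rearrange Q = Area * SHGC * Irradiance:
  SHGC = Q / (Area * Irradiance)
  SHGC = 2002.3 / (19.7 * 484) = 0.21

0.21


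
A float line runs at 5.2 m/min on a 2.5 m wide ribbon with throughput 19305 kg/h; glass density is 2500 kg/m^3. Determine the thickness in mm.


Ribbon cross-section from mass balance:
  Volume rate = throughput / density = 19305 / 2500 = 7.722 m^3/h
  thickness = volume rate / (speed * 60 * width), i.e.
  thickness = throughput / (60 * speed * width * density) * 1000
  thickness = 19305 / (60 * 5.2 * 2.5 * 2500) * 1000 = 9.9 mm

9.9 mm


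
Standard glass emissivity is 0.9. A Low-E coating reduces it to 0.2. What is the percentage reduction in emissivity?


Percentage reduction = (1 - coated/uncoated) * 100
  Ratio = 0.2 / 0.9 = 0.2222
  Reduction = (1 - 0.2222) * 100 = 77.8%

77.8%


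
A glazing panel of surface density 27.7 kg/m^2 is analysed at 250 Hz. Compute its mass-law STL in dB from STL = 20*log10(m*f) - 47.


Mass law: STL = 20 * log10(m * f) - 47
  m * f = 27.7 * 250 = 6925
  log10(6925) = 3.84042
  STL = 20 * 3.84042 - 47 = 76.8084 - 47 = 29.8 dB

29.8 dB


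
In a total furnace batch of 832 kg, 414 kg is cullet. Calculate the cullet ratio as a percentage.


Cullet ratio = (cullet mass / total batch mass) * 100
  Ratio = 414 / 832 * 100 = 49.76%

49.76%


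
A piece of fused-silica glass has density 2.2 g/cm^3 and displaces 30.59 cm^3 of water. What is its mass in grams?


Rearrange rho = m / V:
  m = rho * V
  m = 2.2 * 30.59 = 67.298 g

67.298 g


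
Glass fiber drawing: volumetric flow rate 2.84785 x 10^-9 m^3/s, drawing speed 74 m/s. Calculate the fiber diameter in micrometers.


Cross-sectional area from continuity:
  A = Q / v = 2.84785 x 10^-9 / 74 = 3.848446 x 10^-11 m^2
Diameter from circular cross-section:
  d = sqrt(4A / pi) * 10^6 (m -> um)
  d = sqrt(4 * 3.848446 x 10^-11 / pi) * 10^6 = 7.0 um

7.0 um


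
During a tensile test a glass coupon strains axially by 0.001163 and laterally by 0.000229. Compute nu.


Poisson's ratio: nu = lateral strain / axial strain
  nu = 0.000229 / 0.001163 = 0.1969

0.1969


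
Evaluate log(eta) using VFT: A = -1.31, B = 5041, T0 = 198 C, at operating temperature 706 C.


VFT equation: log(eta) = A + B / (T - T0)
  T - T0 = 706 - 198 = 508
  B / (T - T0) = 5041 / 508 = 9.923
  log(eta) = -1.31 + 9.923 = 8.613

8.613


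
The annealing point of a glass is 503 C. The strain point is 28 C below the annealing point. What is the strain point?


Strain point = annealing point - difference:
  T_strain = 503 - 28 = 475 C

475 C


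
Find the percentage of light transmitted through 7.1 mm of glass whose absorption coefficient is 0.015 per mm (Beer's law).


Beer-Lambert law: T = exp(-alpha * thickness)
  exponent = -0.015 * 7.1 = -0.1065
  T = exp(-0.1065) = 0.899
  Percentage = 0.899 * 100 = 89.9%

89.9%


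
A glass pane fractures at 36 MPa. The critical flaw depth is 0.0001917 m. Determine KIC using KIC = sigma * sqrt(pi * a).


Fracture toughness: KIC = sigma * sqrt(pi * a)
  pi * a = pi * 0.0001917 = 0.000602243
  sqrt(pi * a) = 0.024541
  KIC = 36 * 0.024541 = 0.883 MPa*sqrt(m)

0.883 MPa*sqrt(m)


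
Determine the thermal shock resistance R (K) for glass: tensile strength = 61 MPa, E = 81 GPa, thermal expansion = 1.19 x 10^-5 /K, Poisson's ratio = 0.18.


Thermal shock resistance: R = sigma * (1 - nu) / (E * alpha)
  Numerator = 61 * (1 - 0.18) = 50.02
  Denominator = 81 * 1000 * (1.19 x 10^-5) = 0.9639
  R = 50.02 / 0.9639 = 51.9 K

51.9 K


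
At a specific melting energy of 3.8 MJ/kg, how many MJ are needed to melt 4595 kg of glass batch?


Total energy = mass * specific energy
  E = 4595 * 3.8 = 17461 MJ

17461 MJ


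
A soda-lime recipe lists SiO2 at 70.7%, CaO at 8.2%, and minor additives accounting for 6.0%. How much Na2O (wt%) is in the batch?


Pieces sum to 100%:
  Na2O = 100 - (SiO2 + CaO + others)
  Na2O = 100 - (70.7 + 8.2 + 6.0) = 15.1%

15.1%


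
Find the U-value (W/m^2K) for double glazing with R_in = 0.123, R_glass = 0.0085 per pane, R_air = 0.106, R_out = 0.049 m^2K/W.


Total thermal resistance (series):
  R_total = R_in + R_glass + R_air + R_glass + R_out
  R_total = 0.123 + 0.0085 + 0.106 + 0.0085 + 0.049 = 0.295 m^2K/W
U-value = 1 / R_total = 1 / 0.295 = 3.39 W/m^2K

3.39 W/m^2K


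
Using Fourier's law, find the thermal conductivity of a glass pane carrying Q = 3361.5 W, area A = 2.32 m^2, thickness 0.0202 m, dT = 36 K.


Fourier's law rearranged: k = Q * t / (A * dT)
  Numerator = 3361.5 * 0.0202 = 67.9023
  Denominator = 2.32 * 36 = 83.52
  k = 67.9023 / 83.52 = 0.813 W/mK

0.813 W/mK


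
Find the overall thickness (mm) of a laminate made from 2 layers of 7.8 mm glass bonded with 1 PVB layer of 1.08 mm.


Total thickness = glass contribution + PVB contribution
  Glass: 2 * 7.8 = 15.6 mm
  PVB: 1 * 1.08 = 1.08 mm
  Total = 15.6 + 1.08 = 16.68 mm

16.68 mm


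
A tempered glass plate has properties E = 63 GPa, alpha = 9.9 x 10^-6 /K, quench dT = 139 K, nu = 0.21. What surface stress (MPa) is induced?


Tempering stress: sigma = E * alpha * dT / (1 - nu)
  E (MPa) = 63 * 1000 = 63000
  Numerator = 63000 * (9.9 x 10^-6) * 139 = 86.6943
  Denominator = 1 - 0.21 = 0.79
  sigma = 86.6943 / 0.79 = 109.7 MPa

109.7 MPa


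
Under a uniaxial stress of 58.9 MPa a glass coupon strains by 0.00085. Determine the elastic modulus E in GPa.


Young's modulus: E = stress / strain
  E = 58.9 MPa / 0.00085 = 69294.12 MPa
Convert to GPa: 69294.12 / 1000 = 69.29 GPa

69.29 GPa


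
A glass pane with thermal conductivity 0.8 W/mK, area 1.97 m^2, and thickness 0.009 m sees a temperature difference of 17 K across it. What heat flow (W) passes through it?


Fourier's law: Q = k * A * dT / t
  Q = 0.8 * 1.97 * 17 / 0.009
  Q = 26.792 / 0.009 = 2976.9 W

2976.9 W


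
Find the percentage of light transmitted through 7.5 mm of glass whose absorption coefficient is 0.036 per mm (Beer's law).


Beer-Lambert law: T = exp(-alpha * thickness)
  exponent = -0.036 * 7.5 = -0.27
  T = exp(-0.27) = 0.7634
  Percentage = 0.7634 * 100 = 76.34%

76.34%


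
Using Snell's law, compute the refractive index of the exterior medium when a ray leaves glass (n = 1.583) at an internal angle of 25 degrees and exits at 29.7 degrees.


Apply Snell's law: n1 * sin(theta1) = n2 * sin(theta2)
  n2 = n1 * sin(theta1) / sin(theta2)
  sin(25) = 0.422618
  sin(29.7) = 0.495459
  n2 = 1.583 * 0.422618 / 0.495459 = 1.3503

1.3503


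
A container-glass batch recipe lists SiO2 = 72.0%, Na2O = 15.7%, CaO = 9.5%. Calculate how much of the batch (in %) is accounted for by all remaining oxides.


Sum the three major oxides:
  SiO2 + Na2O + CaO = 72.0 + 15.7 + 9.5 = 97.2%
Subtract from 100%:
  Others = 100 - 97.2 = 2.8%

2.8%


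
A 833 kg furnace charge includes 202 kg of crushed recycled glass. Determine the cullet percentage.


Cullet ratio = (cullet mass / total batch mass) * 100
  Ratio = 202 / 833 * 100 = 24.25%

24.25%


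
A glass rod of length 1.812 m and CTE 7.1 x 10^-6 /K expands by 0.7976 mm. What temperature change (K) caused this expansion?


Rearrange dL = alpha * L0 * dT for dT:
  dT = dL / (alpha * L0)
  dL (m) = 0.7976 / 1000 = 0.0007976
  dT = 0.0007976 / ((7.1 x 10^-6) * 1.812) = 62.0 K

62.0 K


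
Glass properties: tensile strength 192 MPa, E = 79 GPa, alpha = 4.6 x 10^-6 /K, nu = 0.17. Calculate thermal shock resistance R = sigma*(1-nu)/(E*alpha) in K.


Thermal shock resistance: R = sigma * (1 - nu) / (E * alpha)
  Numerator = 192 * (1 - 0.17) = 159.36
  Denominator = 79 * 1000 * (4.6 x 10^-6) = 0.3634
  R = 159.36 / 0.3634 = 438.5 K

438.5 K


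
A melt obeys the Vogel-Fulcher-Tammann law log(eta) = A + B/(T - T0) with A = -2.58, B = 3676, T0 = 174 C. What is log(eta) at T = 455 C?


VFT equation: log(eta) = A + B / (T - T0)
  T - T0 = 455 - 174 = 281
  B / (T - T0) = 3676 / 281 = 13.082
  log(eta) = -2.58 + 13.082 = 10.502

10.502


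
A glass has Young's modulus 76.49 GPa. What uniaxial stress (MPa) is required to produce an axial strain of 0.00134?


Rearrange E = sigma / epsilon:
  sigma = E * epsilon
  E (MPa) = 76.49 * 1000 = 76490
  sigma = 76490 * 0.00134 = 102.5 MPa

102.5 MPa


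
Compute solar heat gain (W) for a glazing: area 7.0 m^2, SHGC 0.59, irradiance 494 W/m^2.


Solar heat gain: Q = Area * SHGC * Irradiance
  Q = 7.0 * 0.59 * 494 = 2040.2 W

2040.2 W


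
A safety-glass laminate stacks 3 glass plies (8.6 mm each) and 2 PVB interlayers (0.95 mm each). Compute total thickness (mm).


Total thickness = glass contribution + PVB contribution
  Glass: 3 * 8.6 = 25.8 mm
  PVB: 2 * 0.95 = 1.9 mm
  Total = 25.8 + 1.9 = 27.7 mm

27.7 mm


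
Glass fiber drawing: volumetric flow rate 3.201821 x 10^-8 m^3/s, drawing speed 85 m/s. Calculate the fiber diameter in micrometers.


Cross-sectional area from continuity:
  A = Q / v = 3.201821 x 10^-8 / 85 = 3.766848 x 10^-10 m^2
Diameter from circular cross-section:
  d = sqrt(4A / pi) * 10^6 (m -> um)
  d = sqrt(4 * 3.766848 x 10^-10 / pi) * 10^6 = 21.9 um

21.9 um


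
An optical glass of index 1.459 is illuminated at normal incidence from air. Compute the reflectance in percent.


Fresnel reflectance at normal incidence:
  R = ((n - 1)/(n + 1))^2
  (n - 1)/(n + 1) = (1.459 - 1)/(1.459 + 1) = 0.186661
  R = 0.186661^2 = 0.0348423
  R(%) = 0.0348423 * 100 = 3.484%

3.484%


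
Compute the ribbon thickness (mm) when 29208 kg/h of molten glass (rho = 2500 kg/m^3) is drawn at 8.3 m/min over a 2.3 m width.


Ribbon cross-section from mass balance:
  Volume rate = throughput / density = 29208 / 2500 = 11.6832 m^3/h
  thickness = volume rate / (speed * 60 * width), i.e.
  thickness = throughput / (60 * speed * width * density) * 1000
  thickness = 29208 / (60 * 8.3 * 2.3 * 2500) * 1000 = 10.2 mm

10.2 mm


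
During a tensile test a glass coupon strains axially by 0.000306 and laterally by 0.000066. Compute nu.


Poisson's ratio: nu = lateral strain / axial strain
  nu = 0.000066 / 0.000306 = 0.2157

0.2157


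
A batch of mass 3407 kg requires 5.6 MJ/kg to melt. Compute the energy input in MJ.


Total energy = mass * specific energy
  E = 3407 * 5.6 = 19079.2 MJ

19079.2 MJ


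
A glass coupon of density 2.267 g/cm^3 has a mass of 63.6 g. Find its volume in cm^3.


Rearrange rho = m / V:
  V = m / rho
  V = 63.6 / 2.267 = 28.055 cm^3

28.055 cm^3


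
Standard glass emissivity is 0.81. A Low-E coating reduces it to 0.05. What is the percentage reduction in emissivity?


Percentage reduction = (1 - coated/uncoated) * 100
  Ratio = 0.05 / 0.81 = 0.0617
  Reduction = (1 - 0.0617) * 100 = 93.8%

93.8%


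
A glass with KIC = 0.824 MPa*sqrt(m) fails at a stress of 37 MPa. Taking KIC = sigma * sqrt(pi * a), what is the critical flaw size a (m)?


Rearrange KIC = sigma * sqrt(pi * a):
  sqrt(pi * a) = KIC / sigma
  sqrt(pi * a) = 0.824 / 37 = 0.02227
  a = (KIC / sigma)^2 / pi
  a = 0.02227^2 / pi = 0.0001579 m

0.0001579 m


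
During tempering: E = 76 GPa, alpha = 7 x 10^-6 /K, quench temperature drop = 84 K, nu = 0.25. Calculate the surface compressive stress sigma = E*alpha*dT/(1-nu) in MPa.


Tempering stress: sigma = E * alpha * dT / (1 - nu)
  E (MPa) = 76 * 1000 = 76000
  Numerator = 76000 * (7 x 10^-6) * 84 = 44.688
  Denominator = 1 - 0.25 = 0.75
  sigma = 44.688 / 0.75 = 59.6 MPa

59.6 MPa


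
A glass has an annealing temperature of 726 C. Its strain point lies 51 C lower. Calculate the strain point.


Strain point = annealing point - difference:
  T_strain = 726 - 51 = 675 C

675 C


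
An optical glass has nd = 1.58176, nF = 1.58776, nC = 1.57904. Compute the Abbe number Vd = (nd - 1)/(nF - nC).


Abbe number formula: Vd = (nd - 1) / (nF - nC)
  nd - 1 = 1.58176 - 1 = 0.58176
  nF - nC = 1.58776 - 1.57904 = 0.00872
  Vd = 0.58176 / 0.00872 = 66.72

66.72


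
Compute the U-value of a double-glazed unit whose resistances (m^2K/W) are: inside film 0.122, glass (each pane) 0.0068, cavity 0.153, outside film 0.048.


Total thermal resistance (series):
  R_total = R_in + R_glass + R_air + R_glass + R_out
  R_total = 0.122 + 0.0068 + 0.153 + 0.0068 + 0.048 = 0.3366 m^2K/W
U-value = 1 / R_total = 1 / 0.3366 = 2.971 W/m^2K

2.971 W/m^2K


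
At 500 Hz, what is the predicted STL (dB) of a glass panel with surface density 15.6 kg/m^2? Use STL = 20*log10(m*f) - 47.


Mass law: STL = 20 * log10(m * f) - 47
  m * f = 15.6 * 500 = 7800
  log10(7800) = 3.89209
  STL = 20 * 3.89209 - 47 = 77.8418 - 47 = 30.8 dB

30.8 dB


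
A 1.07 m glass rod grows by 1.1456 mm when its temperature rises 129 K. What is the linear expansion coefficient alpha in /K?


Rearrange dL = alpha * L0 * dT for alpha:
  alpha = dL / (L0 * dT)
  alpha = (1.1456 / 1000) / (1.07 * 129) = 0.0000083 /K = 8.3 x 10^-6 /K

8.3 x 10^-6 /K


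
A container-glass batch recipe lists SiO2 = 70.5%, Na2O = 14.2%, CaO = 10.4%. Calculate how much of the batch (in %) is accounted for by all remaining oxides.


Sum the three major oxides:
  SiO2 + Na2O + CaO = 70.5 + 14.2 + 10.4 = 95.1%
Subtract from 100%:
  Others = 100 - 95.1 = 4.9%

4.9%


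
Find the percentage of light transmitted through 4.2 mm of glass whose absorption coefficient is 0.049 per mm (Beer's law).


Beer-Lambert law: T = exp(-alpha * thickness)
  exponent = -0.049 * 4.2 = -0.2058
  T = exp(-0.2058) = 0.814
  Percentage = 0.814 * 100 = 81.4%

81.4%


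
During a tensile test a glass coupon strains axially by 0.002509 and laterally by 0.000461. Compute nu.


Poisson's ratio: nu = lateral strain / axial strain
  nu = 0.000461 / 0.002509 = 0.1837

0.1837


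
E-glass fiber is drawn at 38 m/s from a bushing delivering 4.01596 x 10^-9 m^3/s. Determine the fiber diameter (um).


Cross-sectional area from continuity:
  A = Q / v = 4.01596 x 10^-9 / 38 = 1.056832 x 10^-10 m^2
Diameter from circular cross-section:
  d = sqrt(4A / pi) * 10^6 (m -> um)
  d = sqrt(4 * 1.056832 x 10^-10 / pi) * 10^6 = 11.6 um

11.6 um


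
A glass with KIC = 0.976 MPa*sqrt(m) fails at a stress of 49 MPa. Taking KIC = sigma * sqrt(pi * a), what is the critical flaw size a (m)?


Rearrange KIC = sigma * sqrt(pi * a):
  sqrt(pi * a) = KIC / sigma
  sqrt(pi * a) = 0.976 / 49 = 0.019918
  a = (KIC / sigma)^2 / pi
  a = 0.019918^2 / pi = 0.0001263 m

0.0001263 m


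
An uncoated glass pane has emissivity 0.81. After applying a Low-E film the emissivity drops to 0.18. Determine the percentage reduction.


Percentage reduction = (1 - coated/uncoated) * 100
  Ratio = 0.18 / 0.81 = 0.2222
  Reduction = (1 - 0.2222) * 100 = 77.8%

77.8%


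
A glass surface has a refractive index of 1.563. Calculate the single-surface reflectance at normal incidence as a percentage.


Fresnel reflectance at normal incidence:
  R = ((n - 1)/(n + 1))^2
  (n - 1)/(n + 1) = (1.563 - 1)/(1.563 + 1) = 0.219664
  R = 0.219664^2 = 0.0482523
  R(%) = 0.0482523 * 100 = 4.825%

4.825%


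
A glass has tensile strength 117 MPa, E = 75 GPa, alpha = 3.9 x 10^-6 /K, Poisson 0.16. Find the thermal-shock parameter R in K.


Thermal shock resistance: R = sigma * (1 - nu) / (E * alpha)
  Numerator = 117 * (1 - 0.16) = 98.28
  Denominator = 75 * 1000 * (3.9 x 10^-6) = 0.2925
  R = 98.28 / 0.2925 = 336.0 K

336.0 K


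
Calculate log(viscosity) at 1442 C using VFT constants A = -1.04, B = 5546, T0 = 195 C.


VFT equation: log(eta) = A + B / (T - T0)
  T - T0 = 1442 - 195 = 1247
  B / (T - T0) = 5546 / 1247 = 4.447
  log(eta) = -1.04 + 4.447 = 3.407

3.407


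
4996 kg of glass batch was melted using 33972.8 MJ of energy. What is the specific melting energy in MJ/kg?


Rearrange E = m * s for s:
  s = E / m
  s = 33972.8 / 4996 = 6.8 MJ/kg

6.8 MJ/kg


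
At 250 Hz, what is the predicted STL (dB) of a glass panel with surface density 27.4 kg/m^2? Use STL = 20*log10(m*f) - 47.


Mass law: STL = 20 * log10(m * f) - 47
  m * f = 27.4 * 250 = 6850
  log10(6850) = 3.83569
  STL = 20 * 3.83569 - 47 = 76.7138 - 47 = 29.7 dB

29.7 dB


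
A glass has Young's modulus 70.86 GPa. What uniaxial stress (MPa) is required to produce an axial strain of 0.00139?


Rearrange E = sigma / epsilon:
  sigma = E * epsilon
  E (MPa) = 70.86 * 1000 = 70860
  sigma = 70860 * 0.00139 = 98.5 MPa

98.5 MPa


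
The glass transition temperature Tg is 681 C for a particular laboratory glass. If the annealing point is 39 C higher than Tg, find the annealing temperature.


The annealing temperature is Tg plus the offset:
  T_anneal = 681 + 39 = 720 C

720 C


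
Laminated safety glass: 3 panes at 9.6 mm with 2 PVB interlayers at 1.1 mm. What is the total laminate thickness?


Total thickness = glass contribution + PVB contribution
  Glass: 3 * 9.6 = 28.8 mm
  PVB: 2 * 1.1 = 2.2 mm
  Total = 28.8 + 2.2 = 31.0 mm

31.0 mm


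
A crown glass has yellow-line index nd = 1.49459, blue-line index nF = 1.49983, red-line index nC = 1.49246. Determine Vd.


Abbe number formula: Vd = (nd - 1) / (nF - nC)
  nd - 1 = 1.49459 - 1 = 0.49459
  nF - nC = 1.49983 - 1.49246 = 0.00737
  Vd = 0.49459 / 0.00737 = 67.11

67.11


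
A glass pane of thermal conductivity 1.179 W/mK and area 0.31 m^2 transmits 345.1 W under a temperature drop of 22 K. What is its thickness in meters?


Fourier's law: t = k * A * dT / Q
  t = 1.179 * 0.31 * 22 / 345.1
  t = 8.04078 / 345.1 = 0.0233 m

0.0233 m


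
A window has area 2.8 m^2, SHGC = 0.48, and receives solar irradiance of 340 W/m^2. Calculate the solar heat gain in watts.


Solar heat gain: Q = Area * SHGC * Irradiance
  Q = 2.8 * 0.48 * 340 = 457 W

457 W


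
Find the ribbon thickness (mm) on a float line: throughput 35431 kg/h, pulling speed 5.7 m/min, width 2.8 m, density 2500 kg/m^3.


Ribbon cross-section from mass balance:
  Volume rate = throughput / density = 35431 / 2500 = 14.1724 m^3/h
  thickness = volume rate / (speed * 60 * width), i.e.
  thickness = throughput / (60 * speed * width * density) * 1000
  thickness = 35431 / (60 * 5.7 * 2.8 * 2500) * 1000 = 14.8 mm

14.8 mm


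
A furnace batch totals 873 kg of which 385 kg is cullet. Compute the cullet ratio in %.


Cullet ratio = (cullet mass / total batch mass) * 100
  Ratio = 385 / 873 * 100 = 44.1%

44.1%


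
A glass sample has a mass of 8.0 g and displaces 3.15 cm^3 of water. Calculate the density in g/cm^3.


Use the definition of density:
  rho = mass / volume
  rho = 8.0 / 3.15 = 2.54 g/cm^3

2.54 g/cm^3


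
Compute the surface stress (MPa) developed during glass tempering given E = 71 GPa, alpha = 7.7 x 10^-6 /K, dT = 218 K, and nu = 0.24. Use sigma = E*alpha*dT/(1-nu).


Tempering stress: sigma = E * alpha * dT / (1 - nu)
  E (MPa) = 71 * 1000 = 71000
  Numerator = 71000 * (7.7 x 10^-6) * 218 = 119.1806
  Denominator = 1 - 0.24 = 0.76
  sigma = 119.1806 / 0.76 = 156.8 MPa

156.8 MPa


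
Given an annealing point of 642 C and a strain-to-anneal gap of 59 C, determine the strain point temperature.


Strain point = annealing point - difference:
  T_strain = 642 - 59 = 583 C

583 C


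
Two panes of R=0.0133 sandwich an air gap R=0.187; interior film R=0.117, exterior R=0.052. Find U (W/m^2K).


Total thermal resistance (series):
  R_total = R_in + R_glass + R_air + R_glass + R_out
  R_total = 0.117 + 0.0133 + 0.187 + 0.0133 + 0.052 = 0.3826 m^2K/W
U-value = 1 / R_total = 1 / 0.3826 = 2.614 W/m^2K

2.614 W/m^2K
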